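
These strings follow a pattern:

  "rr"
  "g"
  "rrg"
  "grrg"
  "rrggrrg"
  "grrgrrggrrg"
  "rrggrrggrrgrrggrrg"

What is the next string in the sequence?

This is a Fibonacci-style word recurrence s(k) = s(k−2)·s(k−1): e.g. rr·g = rrg.
The next term joins grrgrrggrrg and rrggrrggrrgrrggrrg.

grrgrrggrrgrrggrrggrrgrrggrrg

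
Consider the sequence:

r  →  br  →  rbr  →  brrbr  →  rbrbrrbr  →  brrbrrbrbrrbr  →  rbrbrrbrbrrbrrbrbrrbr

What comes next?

brrbrrbrbrrbrrbrbrrbrbrrbrrbrbrrbr

From term 3 onward, concatenate the second-to-last term with the last: r·br = rbr, br·rbr = brrbr, …
Continuing: brrbrrbrbrrbr · rbrbrrbrbrrbrrbrbrrbr gives term 8.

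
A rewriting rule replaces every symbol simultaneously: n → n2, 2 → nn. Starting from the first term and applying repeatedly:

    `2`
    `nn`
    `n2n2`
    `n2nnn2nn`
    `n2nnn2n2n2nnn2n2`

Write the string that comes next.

n2nnn2n2n2nnn2nnn2nnn2n2n2nnn2nn

Applying the rule to each of the 16 symbols of n2nnn2n2n2nnn2n2 gives the pieces n2 nn n2 n2 n2 nn n2 nn n2 nn n2 n2 n2 nn n2 nn, which concatenate to the answer.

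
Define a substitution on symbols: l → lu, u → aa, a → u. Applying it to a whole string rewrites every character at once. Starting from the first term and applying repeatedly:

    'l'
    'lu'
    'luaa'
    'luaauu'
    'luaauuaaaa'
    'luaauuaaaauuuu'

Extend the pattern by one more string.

Rewriting the 14 symbols of luaauuaaaauuuu one by one yields lu aa u u aa aa u u u u aa aa aa aa; concatenated:

luaauuaaaauuuuaaaaaaaa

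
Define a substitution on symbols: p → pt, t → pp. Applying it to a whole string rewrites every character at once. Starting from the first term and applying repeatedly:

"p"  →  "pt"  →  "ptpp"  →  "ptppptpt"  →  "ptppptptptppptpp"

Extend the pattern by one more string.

φ(ptppptptptppptpp) expands symbol-by-symbol to pt pp pt pt pt pp pt pp pt pp pt pt pt pp pt pt; joining the 16 pieces gives the next term.

ptppptptptppptppptppptptptppptpt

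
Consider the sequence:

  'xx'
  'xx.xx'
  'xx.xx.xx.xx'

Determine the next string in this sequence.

xx.xx.xx.xx.xx.xx.xx.xx

Each string is two copies of the previous one joined by '.'.
One more doubling of xx.xx.xx.xx gives the answer.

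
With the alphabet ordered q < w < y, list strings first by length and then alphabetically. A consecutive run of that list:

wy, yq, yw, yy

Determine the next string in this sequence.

After yy the length-2 strings are exhausted; the first length-3 string is 3 copies of q.

qqq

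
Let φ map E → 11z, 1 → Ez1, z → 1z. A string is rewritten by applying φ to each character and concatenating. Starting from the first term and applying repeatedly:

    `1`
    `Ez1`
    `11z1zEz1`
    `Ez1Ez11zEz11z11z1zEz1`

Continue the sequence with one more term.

11z1zEz111z1zEz1Ez11z11z1zEz1Ez11zEz1Ez11zEz11z11z1zEz1

φ(Ez1Ez11zEz11z11z1zEz1) expands symbol-by-symbol to 11z 1z Ez1 11z 1z Ez1 Ez1 1z 11z 1z Ez1 Ez1 1z Ez1 Ez1 1z Ez1 1z 11z 1z Ez1; joining the 21 pieces gives the next term.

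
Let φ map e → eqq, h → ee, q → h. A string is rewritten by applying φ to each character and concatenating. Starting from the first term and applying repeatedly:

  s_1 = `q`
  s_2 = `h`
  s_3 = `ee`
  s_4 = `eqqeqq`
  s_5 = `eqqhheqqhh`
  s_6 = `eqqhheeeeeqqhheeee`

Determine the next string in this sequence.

Rewriting the 18 symbols of eqqhheeeeeqqhheeee one by one yields eqq h h ee ee eqq eqq eqq eqq eqq h h ee ee eqq eqq eqq eqq; concatenated:

eqqhheeeeeqqeqqeqqeqqeqqhheeeeeqqeqqeqqeqq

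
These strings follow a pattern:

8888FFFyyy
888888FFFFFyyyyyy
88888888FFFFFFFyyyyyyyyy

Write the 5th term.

888888888888FFFFFFFFFFFyyyyyyyyyyyyyyy

Reading off run lengths: 8 runs 4, 6, 8; F runs 3, 5, 7; y runs 3, 6, 9 — each is linear in n (n = 1, 2, …).
For term 5, n = 5, so the run lengths are 12, 11, 15.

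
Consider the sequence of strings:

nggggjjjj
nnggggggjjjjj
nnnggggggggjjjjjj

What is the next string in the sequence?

nnnnggggggggggjjjjjjj

Reading off run lengths: n runs 1, 2, 3; g runs 4, 6, 8; j runs 4, 5, 6 — each is linear in n, where the shown terms are n = 2, 3, 4.
At n = 5 the blocks have lengths 4, 10, 7.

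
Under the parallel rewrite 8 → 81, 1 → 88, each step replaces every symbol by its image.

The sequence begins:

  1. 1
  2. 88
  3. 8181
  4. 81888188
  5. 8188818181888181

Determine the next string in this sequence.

Applying the rule to each of the 16 symbols of 8188818181888181 gives the pieces 81 88 81 81 81 88 81 88 81 88 81 81 81 88 81 88, which concatenate to the answer.

81888181818881888188818181888188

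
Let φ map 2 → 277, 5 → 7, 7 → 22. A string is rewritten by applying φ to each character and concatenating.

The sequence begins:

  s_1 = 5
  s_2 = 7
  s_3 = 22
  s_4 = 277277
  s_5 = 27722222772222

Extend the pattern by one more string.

Replace each of the 14 characters of 27722222772222 in place — 277 22 22 277 277 277 277 277 22 22 277 277 277 277 — and concatenate.

27722222772772772772772222277277277277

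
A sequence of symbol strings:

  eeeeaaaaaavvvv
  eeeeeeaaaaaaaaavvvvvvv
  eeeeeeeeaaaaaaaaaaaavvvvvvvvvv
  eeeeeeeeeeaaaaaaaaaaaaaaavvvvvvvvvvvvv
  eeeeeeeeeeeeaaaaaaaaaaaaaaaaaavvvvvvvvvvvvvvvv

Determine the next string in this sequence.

eeeeeeeeeeeeeeaaaaaaaaaaaaaaaaaaaaavvvvvvvvvvvvvvvvvvv

Each string has the form e^{2n} a^{3n} v^{3n-2}, where the shown terms are n = 2, 3, 4, 5, 6.
For the next term, n = 7, so the run lengths are 14, 21, 19.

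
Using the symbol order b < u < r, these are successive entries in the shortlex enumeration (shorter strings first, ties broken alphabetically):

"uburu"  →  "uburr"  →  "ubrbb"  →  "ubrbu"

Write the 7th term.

ubruu

Stepping forward 3 times from ubrbu: ubrbu → ubrbr → ubrub, then the target.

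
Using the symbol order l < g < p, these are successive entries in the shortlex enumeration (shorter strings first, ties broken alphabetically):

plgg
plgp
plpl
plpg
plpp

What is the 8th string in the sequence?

pglp

Continuing the enumeration 3 steps past plpp: plpp → pgll → pglg → (answer).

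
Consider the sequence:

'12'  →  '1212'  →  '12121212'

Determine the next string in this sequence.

Every step duplicates the string.
One more doubling of 12121212 gives the answer.

1212121212121212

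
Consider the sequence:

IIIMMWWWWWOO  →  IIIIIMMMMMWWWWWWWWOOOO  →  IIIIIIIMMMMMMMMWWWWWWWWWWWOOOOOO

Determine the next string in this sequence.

IIIIIIIIIMMMMMMMMMMMWWWWWWWWWWWWWWOOOOOOOO

Term n consists of 2n+1 I's, followed by 3n-1 M's, followed by 3n+2 W's, followed by 2n O's (n = 1, 2, …).
Setting n = 4 gives 9, 11, 14, 8 characters in each block.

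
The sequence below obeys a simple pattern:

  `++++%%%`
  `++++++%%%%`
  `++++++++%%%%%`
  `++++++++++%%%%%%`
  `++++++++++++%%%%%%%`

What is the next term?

Term n consists of 2n +'s, followed by n+1 %'s, where the shown terms are n = 2, 3, 4, 5, 6.
For the next term, n = 7, so the run lengths are 14, 8.

++++++++++++++%%%%%%%%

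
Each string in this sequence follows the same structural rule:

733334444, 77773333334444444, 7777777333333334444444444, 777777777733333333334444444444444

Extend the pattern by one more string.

The n-th term is 3n-2 7's then 2n+2 3's then 3n+1 4's (n = 1, 2, …).
At n = 5 the blocks have lengths 13, 12, 16.

77777777777773333333333334444444444444444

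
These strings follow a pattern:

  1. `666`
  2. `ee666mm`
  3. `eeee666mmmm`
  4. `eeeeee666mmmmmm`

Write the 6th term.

eeeeeeeeee666mmmmmmmmmm

Each term wraps the previous one in ee on the left and mm on the right.
From eeeeee666mmmmmm, 2 further steps: eeeeee666mmmmmm → eeeeeeee666mmmmmmmm → (answer).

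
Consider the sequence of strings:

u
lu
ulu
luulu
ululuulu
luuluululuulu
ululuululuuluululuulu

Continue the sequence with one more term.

luuluululuuluululuululuuluululuulu

Each term (from the third on) is the two preceding terms concatenated in order: term 3 = u·lu = ulu.
So term 8 is luuluululuulu·ululuululuuluululuulu.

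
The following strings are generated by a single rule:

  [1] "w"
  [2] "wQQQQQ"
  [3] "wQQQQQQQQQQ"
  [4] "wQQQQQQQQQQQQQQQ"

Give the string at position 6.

Every step adds QQQQQ to the end: s(k+1) = s(k)·QQQQQ.
From wQQQQQQQQQQQQQQQ, 2 further steps: wQQQQQQQQQQQQQQQ → wQQQQQQQQQQQQQQQQQQQQ → (answer).

wQQQQQQQQQQQQQQQQQQQQQQQQQ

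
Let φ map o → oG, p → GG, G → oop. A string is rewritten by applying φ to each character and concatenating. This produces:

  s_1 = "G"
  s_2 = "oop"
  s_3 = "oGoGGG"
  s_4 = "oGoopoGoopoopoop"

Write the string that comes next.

Rewriting the 16 symbols of oGoopoGoopoopoop one by one yields oG oop oG oG GG oG oop oG oG GG oG oG GG oG oG GG; concatenated:

oGoopoGoGGGoGoopoGoGGGoGoGGGoGoGGG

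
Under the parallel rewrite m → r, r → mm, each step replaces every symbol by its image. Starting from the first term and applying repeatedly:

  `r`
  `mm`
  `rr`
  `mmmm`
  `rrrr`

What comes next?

Expanding rrrr: r→mm, r→mm, r→mm, r→mm. Concatenated: mm mm mm mm.

mmmmmmmm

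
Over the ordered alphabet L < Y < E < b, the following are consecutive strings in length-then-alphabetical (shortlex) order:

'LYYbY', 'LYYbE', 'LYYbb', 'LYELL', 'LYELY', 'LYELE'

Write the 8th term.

LYEYL

Stepping forward 2 times from LYELE: LYELE → LYELb, then the target.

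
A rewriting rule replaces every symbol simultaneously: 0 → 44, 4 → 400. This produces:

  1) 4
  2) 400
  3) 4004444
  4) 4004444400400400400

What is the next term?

Rewriting the 19 symbols of 4004444400400400400 one by one yields 400 44 44 400 400 400 400 400 44 44 400 44 44 400 44 44 400 44 44; concatenated:

40044444004004004004004444400444440044444004444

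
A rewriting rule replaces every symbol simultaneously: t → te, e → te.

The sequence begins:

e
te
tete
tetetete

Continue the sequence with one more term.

tetetetetetetete

Rewriting each symbol of tetetete: t→te, e→te, t→te, e→te, t→te, e→te, t→te, e→te, which concatenates to te te te te te te te te.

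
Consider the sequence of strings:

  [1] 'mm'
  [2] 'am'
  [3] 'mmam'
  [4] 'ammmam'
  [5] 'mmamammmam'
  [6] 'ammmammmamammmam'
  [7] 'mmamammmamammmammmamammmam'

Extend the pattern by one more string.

ammmammmamammmammmamammmamammmammmamammmam

This is a Fibonacci-style word recurrence s(k) = s(k−2)·s(k−1): e.g. mm·am = mmam.
So term 8 is ammmammmamammmam·mmamammmamammmammmamammmam.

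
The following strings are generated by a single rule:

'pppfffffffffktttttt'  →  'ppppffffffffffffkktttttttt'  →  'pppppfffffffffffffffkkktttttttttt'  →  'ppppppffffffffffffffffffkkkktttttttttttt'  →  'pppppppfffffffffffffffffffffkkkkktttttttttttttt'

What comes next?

Reading off run lengths: p runs 3, 4, 5, 6, 7; f runs 9, 12, 15, 18, 21; k runs 1, 2, 3, 4, 5; t runs 6, 8, 10, 12, 14 — each is linear in n, where the shown terms are n = 3, 4, 5, 6, 7.
For the next term, n = 8, so the run lengths are 8, 24, 6, 16.

ppppppppffffffffffffffffffffffffkkkkkktttttttttttttttt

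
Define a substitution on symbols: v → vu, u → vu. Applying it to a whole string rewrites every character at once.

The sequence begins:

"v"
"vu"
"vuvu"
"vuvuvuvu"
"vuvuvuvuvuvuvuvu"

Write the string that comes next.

vuvuvuvuvuvuvuvuvuvuvuvuvuvuvuvu

Replace each of the 16 characters of vuvuvuvuvuvuvuvu in place — vu vu vu vu vu vu vu vu vu vu vu vu vu vu vu vu — and concatenate.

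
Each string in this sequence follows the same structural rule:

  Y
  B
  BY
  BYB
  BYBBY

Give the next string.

This is a Fibonacci-style word recurrence s(k) = s(k−1)·s(k−2): e.g. B·Y = BY.
The next term joins BYBBY and BYB.

BYBBYBYB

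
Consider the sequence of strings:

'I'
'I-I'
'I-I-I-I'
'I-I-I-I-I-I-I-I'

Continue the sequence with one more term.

I-I-I-I-I-I-I-I-I-I-I-I-I-I-I-I

s(k+1) = s(k)·-·s(k) — each term doubles the last with '-' between the halves.
So the next term is two copies of I-I-I-I-I-I-I-I with '-' between the halves.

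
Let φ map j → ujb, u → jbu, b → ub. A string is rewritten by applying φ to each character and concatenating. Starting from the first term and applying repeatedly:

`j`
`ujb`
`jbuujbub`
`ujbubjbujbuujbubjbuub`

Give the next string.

Replace each of the 21 characters of ujbubjbujbuujbubjbuub in place — jbu ujb ub jbu ub ujb ub jbu ujb ub jbu jbu ujb ub jbu ub ujb ub jbu jbu ub — and concatenate.

jbuujbubjbuubujbubjbuujbubjbujbuujbubjbuubujbubjbujbuub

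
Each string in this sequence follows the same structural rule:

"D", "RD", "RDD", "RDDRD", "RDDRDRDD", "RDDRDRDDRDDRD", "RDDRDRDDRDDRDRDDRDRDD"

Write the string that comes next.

RDDRDRDDRDDRDRDDRDRDDRDDRDRDDRDDRD

This is a Fibonacci-style word recurrence s(k) = s(k−1)·s(k−2): e.g. RD·D = RDD.
So term 8 is RDDRDRDDRDDRDRDDRDRDD·RDDRDRDDRDDRD.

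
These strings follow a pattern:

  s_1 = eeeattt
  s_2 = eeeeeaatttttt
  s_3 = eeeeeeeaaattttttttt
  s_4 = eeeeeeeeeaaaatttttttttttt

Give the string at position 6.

eeeeeeeeeeeeeaaaaaatttttttttttttttttt

Each string has the form e^{2n+1} a^{n} t^{3n} (n = 1, 2, …).
For term 6, n = 6, so the run lengths are 13, 6, 18.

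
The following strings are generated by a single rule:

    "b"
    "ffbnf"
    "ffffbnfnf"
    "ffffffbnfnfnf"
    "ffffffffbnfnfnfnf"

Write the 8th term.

s(k+1) = ff·s(k)·nf, so each term gains ff as a prefix and nf as a suffix.
From ffffffffbnfnfnfnf, 3 further steps: ffffffffbnfnfnfnf → ffffffffffbnfnfnfnfnf → ffffffffffffbnfnfnfnfnfnf → (answer).

ffffffffffffffbnfnfnfnfnfnfnf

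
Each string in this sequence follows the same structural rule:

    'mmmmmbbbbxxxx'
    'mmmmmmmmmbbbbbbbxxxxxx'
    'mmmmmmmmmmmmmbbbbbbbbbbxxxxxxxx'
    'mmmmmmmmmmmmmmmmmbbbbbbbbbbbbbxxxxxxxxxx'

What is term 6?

Term n consists of 4n+1 m's, followed by 3n+1 b's, followed by 2n+2 x's (n = 1, 2, …).
Setting n = 6 gives 25, 19, 14 characters in each block.

mmmmmmmmmmmmmmmmmmmmmmmmmbbbbbbbbbbbbbbbbbbbxxxxxxxxxxxxxx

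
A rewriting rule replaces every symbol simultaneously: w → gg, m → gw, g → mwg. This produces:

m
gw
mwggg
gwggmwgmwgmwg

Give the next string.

mwgggmwgmwggwggmwggwggmwggwggmwg

Applying the rule to each of the 13 symbols of gwggmwgmwgmwg gives the pieces mwg gg mwg mwg gw gg mwg gw gg mwg gw gg mwg, which concatenate to the answer.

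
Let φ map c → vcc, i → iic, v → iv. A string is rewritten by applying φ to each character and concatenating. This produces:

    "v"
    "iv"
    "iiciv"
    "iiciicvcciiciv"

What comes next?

iiciicvcciiciicvccivvccvcciiciicvcciiciv

Applying the rule to each of the 14 symbols of iiciicvcciiciv gives the pieces iic iic vcc iic iic vcc iv vcc vcc iic iic vcc iic iv, which concatenate to the answer.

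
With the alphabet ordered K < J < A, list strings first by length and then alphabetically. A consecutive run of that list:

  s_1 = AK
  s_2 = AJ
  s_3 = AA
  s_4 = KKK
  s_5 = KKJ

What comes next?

Treat KKJ as a base-3 numeral over the given alphabet and add one, carrying through any trailing A's.

KKA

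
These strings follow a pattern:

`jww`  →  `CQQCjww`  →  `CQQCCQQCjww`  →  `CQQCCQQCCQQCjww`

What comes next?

CQQCCQQCCQQCCQQCjww

The strings grow by a fixed prefix CQQC each time.
So the next term is CQQC·CQQCCQQCCQQCjww.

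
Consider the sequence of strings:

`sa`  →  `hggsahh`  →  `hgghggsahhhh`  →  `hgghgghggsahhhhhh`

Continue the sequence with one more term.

Each term wraps the previous one in hgg on the left and hh on the right.
So the next term is hgg·hgghgghggsahhhhhh·hh.

hgghgghgghggsahhhhhhhh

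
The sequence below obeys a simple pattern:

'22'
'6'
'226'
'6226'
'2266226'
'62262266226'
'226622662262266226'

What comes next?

From term 3 onward, concatenate the second-to-last term with the last: 22·6 = 226, 6·226 = 6226, …
The next term joins 62262266226 and 226622662262266226.

62262266226226622662262266226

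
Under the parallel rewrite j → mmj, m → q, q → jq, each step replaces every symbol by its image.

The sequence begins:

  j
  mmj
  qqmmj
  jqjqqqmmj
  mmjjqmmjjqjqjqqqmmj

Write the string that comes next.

qqmmjmmjjqqqmmjmmjjqmmjjqmmjjqjqjqqqmmj

Applying the rule to each of the 19 symbols of mmjjqmmjjqjqjqqqmmj gives the pieces q q mmj mmj jq q q mmj mmj jq mmj jq mmj jq jq jq q q mmj, which concatenate to the answer.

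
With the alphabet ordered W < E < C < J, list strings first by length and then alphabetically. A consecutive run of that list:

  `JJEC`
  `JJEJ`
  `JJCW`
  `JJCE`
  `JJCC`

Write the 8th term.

Advancing 3 positions from JJCC through JJCC → JJCJ → JJJW reaches term 8.

JJJE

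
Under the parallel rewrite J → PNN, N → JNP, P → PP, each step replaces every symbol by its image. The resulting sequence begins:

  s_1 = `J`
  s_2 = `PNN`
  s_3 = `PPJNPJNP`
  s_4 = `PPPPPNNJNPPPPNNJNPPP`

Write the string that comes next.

PPPPPPPPPPJNPJNPPNNJNPPPPPPPPPJNPJNPPNNJNPPPPPPP

φ(PPPPPNNJNPPPPNNJNPPP) expands symbol-by-symbol to PP PP PP PP PP JNP JNP PNN JNP PP PP PP PP JNP JNP PNN JNP PP PP PP; joining the 20 pieces gives the next term.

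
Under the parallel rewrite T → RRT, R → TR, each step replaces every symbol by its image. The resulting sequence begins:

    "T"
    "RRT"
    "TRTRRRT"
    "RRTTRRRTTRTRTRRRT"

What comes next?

TRTRRRTRRTTRTRTRRRTRRTTRRRTTRRRTTRTRTRRRT

Applying the rule to each of the 17 symbols of RRTTRRRTTRTRTRRRT gives the pieces TR TR RRT RRT TR TR TR RRT RRT TR RRT TR RRT TR TR TR RRT, which concatenate to the answer.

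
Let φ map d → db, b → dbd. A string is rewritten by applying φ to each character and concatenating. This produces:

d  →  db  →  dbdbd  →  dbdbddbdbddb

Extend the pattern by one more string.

dbdbddbdbddbdbdbddbdbddbdbdbd

Apply φ to dbdbddbdbddb symbol by symbol: d→db, b→dbd, d→db, b→dbd, d→db, d→db, b→dbd, d→db, b→dbd, d→db, d→db, b→dbd; joined: db dbd db dbd db db dbd db dbd db db dbd.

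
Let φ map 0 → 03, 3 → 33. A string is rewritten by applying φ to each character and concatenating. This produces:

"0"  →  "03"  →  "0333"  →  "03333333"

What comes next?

Apply φ to 03333333 symbol by symbol: 0→03, 3→33, 3→33, 3→33, 3→33, 3→33, 3→33, 3→33; joined: 03 33 33 33 33 33 33 33.

0333333333333333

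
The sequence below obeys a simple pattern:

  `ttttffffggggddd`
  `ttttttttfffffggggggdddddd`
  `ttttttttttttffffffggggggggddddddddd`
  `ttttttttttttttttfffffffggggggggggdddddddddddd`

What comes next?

Term n consists of 4n t's, followed by n+3 f's, followed by 2n+2 g's, followed by 3n d's (n = 1, 2, …).
For the next term, n = 5, so the run lengths are 20, 8, 12, 15.

ttttttttttttttttttttffffffffggggggggggggddddddddddddddd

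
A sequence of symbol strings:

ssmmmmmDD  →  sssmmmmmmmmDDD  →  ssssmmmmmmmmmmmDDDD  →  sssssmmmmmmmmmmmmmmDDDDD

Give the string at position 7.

Reading off run lengths: s runs 2, 3, 4, 5; m runs 5, 8, 11, 14; D runs 2, 3, 4, 5 — each is linear in n, where the shown terms are n = 2, 3, 4, 5.
At n = 8 the blocks have lengths 8, 23, 8.

ssssssssmmmmmmmmmmmmmmmmmmmmmmmDDDDDDDD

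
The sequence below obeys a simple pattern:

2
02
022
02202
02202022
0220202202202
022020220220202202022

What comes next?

0220202202202022020220220202202202

Each term (from the third on) is the previous term followed by the one before it: term 3 = 02·2 = 022.
The next term joins 022020220220202202022 and 0220202202202.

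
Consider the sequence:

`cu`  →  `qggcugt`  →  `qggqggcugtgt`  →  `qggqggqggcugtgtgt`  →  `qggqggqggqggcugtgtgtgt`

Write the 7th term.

s(k+1) = qgg·s(k)·gt, so each term gains qgg as a prefix and gt as a suffix.
From qggqggqggqggcugtgtgtgt, 2 further steps: qggqggqggqggcugtgtgtgt → qggqggqggqggqggcugtgtgtgtgt → (answer).

qggqggqggqggqggqggcugtgtgtgtgtgt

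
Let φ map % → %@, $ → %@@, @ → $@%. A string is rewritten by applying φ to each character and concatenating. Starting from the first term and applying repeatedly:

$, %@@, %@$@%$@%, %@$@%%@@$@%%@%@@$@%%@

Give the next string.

%@$@%%@@$@%%@%@$@%$@%%@@$@%%@%@$@%%@$@%$@%%@@$@%%@%@$@%

Replace each of the 21 characters of %@$@%%@@$@%%@%@@$@%%@ in place — %@ $@% %@@ $@% %@ %@ $@% $@% %@@ $@% %@ %@ $@% %@ $@% $@% %@@ $@% %@ %@ $@% — and concatenate.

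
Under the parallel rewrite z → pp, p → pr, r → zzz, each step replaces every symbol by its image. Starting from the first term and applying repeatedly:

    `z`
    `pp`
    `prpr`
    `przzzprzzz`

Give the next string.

Expanding przzzprzzz: p→pr, r→zzz, z→pp, z→pp, z→pp, p→pr, r→zzz, z→pp, z→pp, z→pp. Concatenated: pr zzz pp pp pp pr zzz pp pp pp.

przzzppppppprzzzpppppp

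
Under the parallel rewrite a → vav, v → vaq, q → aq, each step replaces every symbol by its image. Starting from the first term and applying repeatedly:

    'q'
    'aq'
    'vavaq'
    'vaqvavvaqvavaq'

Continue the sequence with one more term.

vaqvavaqvaqvavvaqvaqvavaqvaqvavvaqvavaq

Replace each of the 14 characters of vaqvavvaqvavaq in place — vaq vav aq vaq vav vaq vaq vav aq vaq vav vaq vav aq — and concatenate.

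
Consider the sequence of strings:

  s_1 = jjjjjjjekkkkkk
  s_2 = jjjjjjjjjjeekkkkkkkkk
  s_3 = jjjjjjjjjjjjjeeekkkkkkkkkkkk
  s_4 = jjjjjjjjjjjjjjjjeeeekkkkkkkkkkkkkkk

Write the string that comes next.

Reading off run lengths: j runs 7, 10, 13, 16; e runs 1, 2, 3, 4; k runs 6, 9, 12, 15 — each is linear in n, where the shown terms are n = 2, 3, 4, 5.
For the next term, n = 6, so the run lengths are 19, 5, 18.

jjjjjjjjjjjjjjjjjjjeeeeekkkkkkkkkkkkkkkkkk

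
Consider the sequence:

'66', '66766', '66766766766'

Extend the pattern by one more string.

Each string is two copies of the previous one joined by '7'.
One more doubling of 66766766766 gives the answer.

66766766766766766766766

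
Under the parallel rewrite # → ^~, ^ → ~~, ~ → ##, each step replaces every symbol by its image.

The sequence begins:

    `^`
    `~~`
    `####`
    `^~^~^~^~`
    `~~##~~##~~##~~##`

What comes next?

####^~^~####^~^~####^~^~####^~^~

Applying the rule to each of the 16 symbols of ~~##~~##~~##~~## gives the pieces ## ## ^~ ^~ ## ## ^~ ^~ ## ## ^~ ^~ ## ## ^~ ^~, which concatenate to the answer.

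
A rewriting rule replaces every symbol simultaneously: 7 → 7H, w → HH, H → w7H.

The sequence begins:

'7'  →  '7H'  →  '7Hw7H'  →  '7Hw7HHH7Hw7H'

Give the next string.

7Hw7HHH7Hw7Hw7Hw7H7Hw7HHH7Hw7H

Apply φ to 7Hw7HHH7Hw7H symbol by symbol: 7→7H, H→w7H, w→HH, 7→7H, H→w7H, H→w7H, H→w7H, 7→7H, H→w7H, w→HH, 7→7H, H→w7H; joined: 7H w7H HH 7H w7H w7H w7H 7H w7H HH 7H w7H.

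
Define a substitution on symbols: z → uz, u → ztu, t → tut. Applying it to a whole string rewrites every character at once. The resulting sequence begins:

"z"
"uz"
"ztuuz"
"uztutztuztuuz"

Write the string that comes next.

Replace each of the 13 characters of uztutztuztuuz in place — ztu uz tut ztu tut uz tut ztu uz tut ztu ztu uz — and concatenate.

ztuuztutztututuztutztuuztutztuztuuz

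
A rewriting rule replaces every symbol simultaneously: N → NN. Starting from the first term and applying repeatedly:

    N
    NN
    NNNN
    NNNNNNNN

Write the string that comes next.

Expanding NNNNNNNN: N→NN, N→NN, N→NN, N→NN, N→NN, N→NN, N→NN, N→NN. Concatenated: NN NN NN NN NN NN NN NN.

NNNNNNNNNNNNNNNN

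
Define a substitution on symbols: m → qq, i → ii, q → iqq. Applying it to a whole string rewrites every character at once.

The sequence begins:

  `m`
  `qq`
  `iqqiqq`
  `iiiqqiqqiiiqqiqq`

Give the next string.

φ(iiiqqiqqiiiqqiqq) expands symbol-by-symbol to ii ii ii iqq iqq ii iqq iqq ii ii ii iqq iqq ii iqq iqq; joining the 16 pieces gives the next term.

iiiiiiiqqiqqiiiqqiqqiiiiiiiqqiqqiiiqqiqq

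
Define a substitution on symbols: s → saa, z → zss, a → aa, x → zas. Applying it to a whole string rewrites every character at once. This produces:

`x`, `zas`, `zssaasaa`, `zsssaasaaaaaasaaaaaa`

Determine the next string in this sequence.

Rewriting the 20 symbols of zsssaasaaaaaasaaaaaa one by one yields zss saa saa saa aa aa saa aa aa aa aa aa aa saa aa aa aa aa aa aa; concatenated:

zsssaasaasaaaaaasaaaaaaaaaaaaaasaaaaaaaaaaaaaa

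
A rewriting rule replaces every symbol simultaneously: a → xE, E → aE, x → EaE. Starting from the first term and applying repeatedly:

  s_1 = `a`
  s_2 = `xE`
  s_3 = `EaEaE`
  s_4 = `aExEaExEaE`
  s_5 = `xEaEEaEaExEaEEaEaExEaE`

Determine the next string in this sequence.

φ(xEaEEaEaExEaEEaEaExEaE) expands symbol-by-symbol to EaE aE xE aE aE xE aE xE aE EaE aE xE aE aE xE aE xE aE EaE aE xE aE; joining the 22 pieces gives the next term.

EaEaExEaEaExEaExEaEEaEaExEaEaExEaExEaEEaEaExEaE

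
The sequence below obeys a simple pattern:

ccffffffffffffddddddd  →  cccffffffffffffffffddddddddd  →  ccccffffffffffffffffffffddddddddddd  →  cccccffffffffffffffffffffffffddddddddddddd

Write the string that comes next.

Reading off run lengths: c runs 2, 3, 4, 5; f runs 12, 16, 20, 24; d runs 7, 9, 11, 13 — each is linear in n, where the shown terms are n = 3, 4, 5, 6.
Setting n = 7 gives 6, 28, 15 characters in each block.

ccccccffffffffffffffffffffffffffffddddddddddddddd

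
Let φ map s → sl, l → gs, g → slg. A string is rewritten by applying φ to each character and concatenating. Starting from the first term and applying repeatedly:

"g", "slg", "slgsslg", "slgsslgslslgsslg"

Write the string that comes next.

Rewriting the 16 symbols of slgsslgslslgsslg one by one yields sl gs slg sl sl gs slg sl gs sl gs slg sl sl gs slg; concatenated:

slgsslgslslgsslgslgsslgsslgslslgsslg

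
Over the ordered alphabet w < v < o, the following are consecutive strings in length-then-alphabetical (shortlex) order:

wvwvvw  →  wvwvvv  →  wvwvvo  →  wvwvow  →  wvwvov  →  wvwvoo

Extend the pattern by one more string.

Treat wvwvoo as a base-3 numeral over the given alphabet and add one, carrying through any trailing o's.

wvwoww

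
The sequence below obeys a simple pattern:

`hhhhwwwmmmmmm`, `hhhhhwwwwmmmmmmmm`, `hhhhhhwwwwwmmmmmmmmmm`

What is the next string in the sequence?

hhhhhhhwwwwwwmmmmmmmmmmmm

The n-th term is n+1 h's then n w's then 2n m's, where the shown terms are n = 3, 4, 5.
At n = 6 the blocks have lengths 7, 6, 12.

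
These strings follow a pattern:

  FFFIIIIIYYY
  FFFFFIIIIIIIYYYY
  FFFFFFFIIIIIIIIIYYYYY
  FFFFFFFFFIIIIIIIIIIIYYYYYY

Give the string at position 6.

FFFFFFFFFFFFFIIIIIIIIIIIIIIIYYYYYYYY

The n-th term is 2n-1 F's then 2n+1 I's then n+1 Y's, where the shown terms are n = 2, 3, 4, 5.
At n = 7 the blocks have lengths 13, 15, 8.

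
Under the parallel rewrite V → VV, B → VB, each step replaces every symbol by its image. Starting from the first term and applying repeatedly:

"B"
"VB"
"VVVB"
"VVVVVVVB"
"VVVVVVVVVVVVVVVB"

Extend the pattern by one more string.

VVVVVVVVVVVVVVVVVVVVVVVVVVVVVVVB

φ(VVVVVVVVVVVVVVVB) expands symbol-by-symbol to VV VV VV VV VV VV VV VV VV VV VV VV VV VV VV VB; joining the 16 pieces gives the next term.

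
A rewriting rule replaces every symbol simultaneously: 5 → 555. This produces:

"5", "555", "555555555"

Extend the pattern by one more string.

555555555555555555555555555

Rewriting each symbol of 555555555: 5→555, 5→555, 5→555, 5→555, 5→555, 5→555, 5→555, 5→555, 5→555, which concatenates to 555 555 555 555 555 555 555 555 555.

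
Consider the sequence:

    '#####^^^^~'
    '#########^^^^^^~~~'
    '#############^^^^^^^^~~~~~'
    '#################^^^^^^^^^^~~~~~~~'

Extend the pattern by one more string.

The n-th term is 4n+1 #'s then 2n+2 ^'s then 2n-1 ~'s (n = 1, 2, …).
For the next term, n = 5, so the run lengths are 21, 12, 9.

#####################^^^^^^^^^^^^~~~~~~~~~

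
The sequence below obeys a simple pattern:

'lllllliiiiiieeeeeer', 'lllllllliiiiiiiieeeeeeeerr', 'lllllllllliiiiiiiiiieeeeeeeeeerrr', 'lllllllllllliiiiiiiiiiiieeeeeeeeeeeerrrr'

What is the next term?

Reading off run lengths: l runs 6, 8, 10, 12; i runs 6, 8, 10, 12; e runs 6, 8, 10, 12; r runs 1, 2, 3, 4 — each is linear in n, where the shown terms are n = 3, 4, 5, 6.
Setting n = 7 gives 14, 14, 14, 5 characters in each block.

lllllllllllllliiiiiiiiiiiiiieeeeeeeeeeeeeerrrrr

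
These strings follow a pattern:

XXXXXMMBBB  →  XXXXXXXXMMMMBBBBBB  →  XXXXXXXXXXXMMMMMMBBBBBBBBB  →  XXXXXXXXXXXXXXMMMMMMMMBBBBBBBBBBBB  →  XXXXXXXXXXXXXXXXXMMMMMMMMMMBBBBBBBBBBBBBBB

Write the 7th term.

Term n consists of 3n+2 X's, followed by 2n M's, followed by 3n B's (n = 1, 2, …).
At n = 7 the blocks have lengths 23, 14, 21.

XXXXXXXXXXXXXXXXXXXXXXXMMMMMMMMMMMMMMBBBBBBBBBBBBBBBBBBBBB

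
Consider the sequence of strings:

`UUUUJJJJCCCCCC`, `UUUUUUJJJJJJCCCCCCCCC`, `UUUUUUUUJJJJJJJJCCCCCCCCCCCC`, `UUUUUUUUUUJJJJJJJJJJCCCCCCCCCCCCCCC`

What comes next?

UUUUUUUUUUUUJJJJJJJJJJJJCCCCCCCCCCCCCCCCCC

Reading off run lengths: U runs 4, 6, 8, 10; J runs 4, 6, 8, 10; C runs 6, 9, 12, 15 — each is linear in n, where the shown terms are n = 2, 3, 4, 5.
Setting n = 6 gives 12, 12, 18 characters in each block.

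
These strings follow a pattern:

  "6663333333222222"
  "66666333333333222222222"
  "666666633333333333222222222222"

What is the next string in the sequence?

6666666663333333333333222222222222222

The n-th term is 2n-1 6's then 2n+3 3's then 3n 2's, where the shown terms are n = 2, 3, 4.
Setting n = 5 gives 9, 13, 15 characters in each block.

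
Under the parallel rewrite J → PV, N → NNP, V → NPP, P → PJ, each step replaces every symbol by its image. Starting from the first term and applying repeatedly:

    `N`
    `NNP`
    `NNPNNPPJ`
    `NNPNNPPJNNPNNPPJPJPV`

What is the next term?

NNPNNPPJNNPNNPPJPJPVNNPNNPPJNNPNNPPJPJPVPJPVPJNPP

φ(NNPNNPPJNNPNNPPJPJPV) expands symbol-by-symbol to NNP NNP PJ NNP NNP PJ PJ PV NNP NNP PJ NNP NNP PJ PJ PV PJ PV PJ NPP; joining the 20 pieces gives the next term.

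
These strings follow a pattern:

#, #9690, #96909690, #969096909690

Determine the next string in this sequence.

Each term is the previous one with 9690 appended.
Applying this once more to #969096909690:

#9690969096909690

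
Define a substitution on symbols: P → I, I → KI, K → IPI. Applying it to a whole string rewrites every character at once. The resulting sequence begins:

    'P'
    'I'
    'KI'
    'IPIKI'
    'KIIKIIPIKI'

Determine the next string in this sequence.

IPIKIKIIPIKIKIIKIIPIKI

Expanding KIIKIIPIKI: K→IPI, I→KI, I→KI, K→IPI, I→KI, I→KI, P→I, I→KI, K→IPI, I→KI. Concatenated: IPI KI KI IPI KI KI I KI IPI KI.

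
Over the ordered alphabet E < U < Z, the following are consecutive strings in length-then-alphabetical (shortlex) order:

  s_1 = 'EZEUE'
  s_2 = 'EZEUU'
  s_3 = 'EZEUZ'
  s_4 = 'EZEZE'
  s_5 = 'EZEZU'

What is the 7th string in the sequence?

Stepping forward 2 times from EZEZU: EZEZU → EZEZZ, then the target.

EZUEE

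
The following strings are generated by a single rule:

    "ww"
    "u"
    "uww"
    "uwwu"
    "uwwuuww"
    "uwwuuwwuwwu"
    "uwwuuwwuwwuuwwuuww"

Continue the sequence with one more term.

uwwuuwwuwwuuwwuuwwuwwuuwwuwwu

From term 3 onward, concatenate the last term with the second-to-last: u·ww = uww, uww·u = uwwu, …
So term 8 is uwwuuwwuwwuuwwuuww·uwwuuwwuwwu.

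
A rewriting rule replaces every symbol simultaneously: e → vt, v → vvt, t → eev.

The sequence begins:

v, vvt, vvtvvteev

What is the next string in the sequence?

Rewriting each symbol of vvtvvteev: v→vvt, v→vvt, t→eev, v→vvt, v→vvt, t→eev, e→vt, e→vt, v→vvt, which concatenates to vvt vvt eev vvt vvt eev vt vt vvt.

vvtvvteevvvtvvteevvtvtvvt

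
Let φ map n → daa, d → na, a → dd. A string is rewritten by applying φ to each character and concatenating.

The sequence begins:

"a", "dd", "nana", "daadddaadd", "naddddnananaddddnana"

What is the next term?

daaddnanananadaadddaadddaaddnanananadaadddaadd

Replace each of the 20 characters of naddddnananaddddnana in place — daa dd na na na na daa dd daa dd daa dd na na na na daa dd daa dd — and concatenate.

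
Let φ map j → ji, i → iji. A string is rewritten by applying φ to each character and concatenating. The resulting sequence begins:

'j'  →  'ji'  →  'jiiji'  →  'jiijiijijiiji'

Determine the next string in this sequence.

jiijiijijiijiijijiijijiijiijijiiji

φ(jiijiijijiiji) expands symbol-by-symbol to ji iji iji ji iji iji ji iji ji iji iji ji iji; joining the 13 pieces gives the next term.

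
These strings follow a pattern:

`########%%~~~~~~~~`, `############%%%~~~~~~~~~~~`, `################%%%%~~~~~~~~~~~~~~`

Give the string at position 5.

########################%%%%%%~~~~~~~~~~~~~~~~~~~~

Reading off run lengths: # runs 8, 12, 16; % runs 2, 3, 4; ~ runs 8, 11, 14 — each is linear in n, where the shown terms are n = 2, 3, 4.
At n = 6 the blocks have lengths 24, 6, 20.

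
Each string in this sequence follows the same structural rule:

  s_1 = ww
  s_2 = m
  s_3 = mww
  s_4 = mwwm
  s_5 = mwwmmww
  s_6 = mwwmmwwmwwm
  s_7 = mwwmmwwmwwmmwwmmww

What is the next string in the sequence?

This is a Fibonacci-style word recurrence s(k) = s(k−1)·s(k−2): e.g. m·ww = mww.
Continuing: mwwmmwwmwwmmwwmmww · mwwmmwwmwwm gives term 8.

mwwmmwwmwwmmwwmmwwmwwmmwwmwwm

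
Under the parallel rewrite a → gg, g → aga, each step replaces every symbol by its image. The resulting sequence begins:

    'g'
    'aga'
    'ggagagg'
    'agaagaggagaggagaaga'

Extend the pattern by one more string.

ggagaggggagaggagaagaggagaggagaagaggagaggggagagg

Applying the rule to each of the 19 symbols of agaagaggagaggagaaga gives the pieces gg aga gg gg aga gg aga aga gg aga gg aga aga gg aga gg gg aga gg, which concatenate to the answer.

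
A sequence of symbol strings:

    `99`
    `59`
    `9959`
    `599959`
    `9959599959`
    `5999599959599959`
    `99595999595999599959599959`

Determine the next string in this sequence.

599959995959995999595999595999599959599959

This is a Fibonacci-style word recurrence s(k) = s(k−2)·s(k−1): e.g. 99·59 = 9959.
So term 8 is 5999599959599959·99595999595999599959599959.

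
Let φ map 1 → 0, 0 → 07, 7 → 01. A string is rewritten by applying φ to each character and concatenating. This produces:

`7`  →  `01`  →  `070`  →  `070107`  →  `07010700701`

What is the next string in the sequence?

07010700701070701070

Rewriting each symbol of 07010700701: 0→07, 7→01, 0→07, 1→0, 0→07, 7→01, 0→07, 0→07, 7→01, 0→07, 1→0, which concatenates to 07 01 07 0 07 01 07 07 01 07 0.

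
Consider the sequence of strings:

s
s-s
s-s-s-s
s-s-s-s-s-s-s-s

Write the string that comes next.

s(k+1) = s(k)·-·s(k) — each term doubles the last with '-' between the halves.
Doubling s-s-s-s-s-s-s-s with '-' between the halves:

s-s-s-s-s-s-s-s-s-s-s-s-s-s-s-s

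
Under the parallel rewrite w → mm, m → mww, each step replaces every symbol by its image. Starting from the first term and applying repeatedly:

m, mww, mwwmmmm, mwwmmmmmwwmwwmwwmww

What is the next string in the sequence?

mwwmmmmmwwmwwmwwmwwmwwmmmmmwwmmmmmwwmmmmmwwmmmm

Applying the rule to each of the 19 symbols of mwwmmmmmwwmwwmwwmww gives the pieces mww mm mm mww mww mww mww mww mm mm mww mm mm mww mm mm mww mm mm, which concatenate to the answer.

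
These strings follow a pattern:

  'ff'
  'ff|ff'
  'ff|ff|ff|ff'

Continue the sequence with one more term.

ff|ff|ff|ff|ff|ff|ff|ff

Each string is two copies of the previous one joined by '|'.
So the next term is two copies of ff|ff|ff|ff with '|' between the halves.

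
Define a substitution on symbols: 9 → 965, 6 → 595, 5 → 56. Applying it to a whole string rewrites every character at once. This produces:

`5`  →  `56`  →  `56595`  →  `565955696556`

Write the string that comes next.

Expanding 565955696556: 5→56, 6→595, 5→56, 9→965, 5→56, 5→56, 6→595, 9→965, 6→595, 5→56, 5→56, 6→595. Concatenated: 56 595 56 965 56 56 595 965 595 56 56 595.

565955696556565959655955656595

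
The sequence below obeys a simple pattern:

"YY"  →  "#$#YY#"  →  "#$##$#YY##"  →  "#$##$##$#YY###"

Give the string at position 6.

#$##$##$##$##$#YY#####

s(k+1) = #$#·s(k)·#, so each term gains #$# as a prefix and # as a suffix.
From #$##$##$#YY###, 2 further steps: #$##$##$#YY### → #$##$##$##$#YY#### → (answer).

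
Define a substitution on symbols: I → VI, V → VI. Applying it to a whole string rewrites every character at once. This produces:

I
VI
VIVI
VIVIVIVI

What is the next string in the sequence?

Expanding VIVIVIVI: V→VI, I→VI, V→VI, I→VI, V→VI, I→VI, V→VI, I→VI. Concatenated: VI VI VI VI VI VI VI VI.

VIVIVIVIVIVIVIVI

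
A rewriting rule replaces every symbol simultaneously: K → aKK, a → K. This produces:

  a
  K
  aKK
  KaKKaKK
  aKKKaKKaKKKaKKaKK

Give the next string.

Rewriting the 17 symbols of aKKKaKKaKKKaKKaKK one by one yields K aKK aKK aKK K aKK aKK K aKK aKK aKK K aKK aKK K aKK aKK; concatenated:

KaKKaKKaKKKaKKaKKKaKKaKKaKKKaKKaKKKaKKaKK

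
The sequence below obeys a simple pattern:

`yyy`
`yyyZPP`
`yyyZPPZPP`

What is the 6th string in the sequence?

The strings grow by a fixed suffix ZPP each time.
From yyyZPPZPP, 3 further steps: yyyZPPZPP → yyyZPPZPPZPP → yyyZPPZPPZPPZPP → (answer).

yyyZPPZPPZPPZPPZPP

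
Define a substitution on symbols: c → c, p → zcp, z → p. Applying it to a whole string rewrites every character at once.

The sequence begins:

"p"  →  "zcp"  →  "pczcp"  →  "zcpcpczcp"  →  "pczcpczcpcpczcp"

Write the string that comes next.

Rewriting the 15 symbols of pczcpczcpcpczcp one by one yields zcp c p c zcp c p c zcp c zcp c p c zcp; concatenated:

zcpcpczcpcpczcpczcpcpczcp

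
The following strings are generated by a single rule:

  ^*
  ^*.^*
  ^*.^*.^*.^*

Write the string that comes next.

Every step duplicates the string with '.' between the halves.
Doubling ^*.^*.^*.^* with '.' between the halves:

^*.^*.^*.^*.^*.^*.^*.^*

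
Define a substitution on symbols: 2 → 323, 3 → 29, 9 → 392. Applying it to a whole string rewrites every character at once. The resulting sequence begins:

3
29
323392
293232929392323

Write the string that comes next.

φ(293232929392323) expands symbol-by-symbol to 323 392 29 323 29 323 392 323 392 29 392 323 29 323 29; joining the 15 pieces gives the next term.

3233922932329323392323392293923232932329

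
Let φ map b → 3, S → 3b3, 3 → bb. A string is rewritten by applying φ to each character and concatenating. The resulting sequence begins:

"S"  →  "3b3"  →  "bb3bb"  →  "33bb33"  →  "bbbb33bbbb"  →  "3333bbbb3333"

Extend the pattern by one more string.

Expanding 3333bbbb3333: 3→bb, 3→bb, 3→bb, 3→bb, b→3, b→3, b→3, b→3, 3→bb, 3→bb, 3→bb, 3→bb. Concatenated: bb bb bb bb 3 3 3 3 bb bb bb bb.

bbbbbbbb3333bbbbbbbb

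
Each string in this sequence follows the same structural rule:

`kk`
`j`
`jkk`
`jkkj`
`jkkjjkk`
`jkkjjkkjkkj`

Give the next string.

jkkjjkkjkkjjkkjjkk

Each term (from the third on) is the previous term followed by the one before it: term 3 = j·kk = jkk.
The next term joins jkkjjkkjkkj and jkkjjkk.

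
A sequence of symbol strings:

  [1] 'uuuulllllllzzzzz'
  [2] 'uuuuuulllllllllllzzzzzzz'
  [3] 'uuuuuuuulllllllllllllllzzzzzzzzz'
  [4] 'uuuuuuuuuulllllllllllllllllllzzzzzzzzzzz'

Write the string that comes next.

uuuuuuuuuuuulllllllllllllllllllllllzzzzzzzzzzzzz

Each string has the form u^{2n} l^{4n-1} z^{2n+1}, where the shown terms are n = 2, 3, 4, 5.
At n = 6 the blocks have lengths 12, 23, 13.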